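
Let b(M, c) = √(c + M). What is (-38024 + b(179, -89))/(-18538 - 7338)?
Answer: 9506/6469 - 3*√10/25876 ≈ 1.4691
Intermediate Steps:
b(M, c) = √(M + c)
(-38024 + b(179, -89))/(-18538 - 7338) = (-38024 + √(179 - 89))/(-18538 - 7338) = (-38024 + √90)/(-25876) = (-38024 + 3*√10)*(-1/25876) = 9506/6469 - 3*√10/25876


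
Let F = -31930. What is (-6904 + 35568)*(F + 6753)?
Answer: -721673528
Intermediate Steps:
(-6904 + 35568)*(F + 6753) = (-6904 + 35568)*(-31930 + 6753) = 28664*(-25177) = -721673528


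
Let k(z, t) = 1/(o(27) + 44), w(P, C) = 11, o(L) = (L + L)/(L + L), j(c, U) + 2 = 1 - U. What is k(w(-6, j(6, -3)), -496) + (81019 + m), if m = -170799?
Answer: -4040099/45 ≈ -89780.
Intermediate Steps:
j(c, U) = -1 - U (j(c, U) = -2 + (1 - U) = -1 - U)
o(L) = 1 (o(L) = (2*L)/((2*L)) = (2*L)*(1/(2*L)) = 1)
k(z, t) = 1/45 (k(z, t) = 1/(1 + 44) = 1/45)
k(w(-6, j(6, -3)), -496) + (81019 + m) = 1/45 + (81019 - 170799) = 1/45 - 89780 = -4040099/45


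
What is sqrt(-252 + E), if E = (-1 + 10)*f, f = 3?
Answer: 15*I ≈ 15.0*I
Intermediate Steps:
E = 27 (E = (-1 + 10)*3 = 9*3 = 27)
sqrt(-252 + E) = sqrt(-252 + 27) = sqrt(-225) = 15*I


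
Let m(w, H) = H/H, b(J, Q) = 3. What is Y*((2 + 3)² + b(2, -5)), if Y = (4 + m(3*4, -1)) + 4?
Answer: 252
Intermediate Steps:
m(w, H) = 1
Y = 9 (Y = (4 + 1) + 4 = 5 + 4 = 9)
Y*((2 + 3)² + b(2, -5)) = 9*((2 + 3)² + 3) = 9*(5² + 3) = 9*(25 + 3) = 9*28 = 252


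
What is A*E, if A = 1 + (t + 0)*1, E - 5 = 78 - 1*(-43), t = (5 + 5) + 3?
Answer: 1764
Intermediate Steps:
t = 13 (t = 10 + 3 = 13)
E = 126 (E = 5 + (78 - 1*(-43)) = 5 + (78 + 43) = 5 + 121 = 126)
A = 14 (A = 1 + (13 + 0)*1 = 1 + 13*1 = 1 + 13 = 14)
A*E = 14*126 = 1764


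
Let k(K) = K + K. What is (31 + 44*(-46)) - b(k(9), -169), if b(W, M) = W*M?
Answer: 1049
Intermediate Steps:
k(K) = 2*K
b(W, M) = M*W
(31 + 44*(-46)) - b(k(9), -169) = (31 + 44*(-46)) - (-169)*2*9 = (31 - 2024) - (-169)*18 = -1993 - 1*(-3042) = -1993 + 3042 = 1049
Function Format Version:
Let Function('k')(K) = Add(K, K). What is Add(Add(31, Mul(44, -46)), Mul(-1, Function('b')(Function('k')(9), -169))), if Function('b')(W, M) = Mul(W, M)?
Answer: 1049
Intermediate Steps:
Function('k')(K) = Mul(2, K)
Function('b')(W, M) = Mul(M, W)
Add(Add(31, Mul(44, -46)), Mul(-1, Function('b')(Function('k')(9), -169))) = Add(Add(31, Mul(44, -46)), Mul(-1, Mul(-169, Mul(2, 9)))) = Add(Add(31, -2024), Mul(-1, Mul(-169, 18))) = Add(-1993, Mul(-1, -3042)) = Add(-1993, 3042) = 1049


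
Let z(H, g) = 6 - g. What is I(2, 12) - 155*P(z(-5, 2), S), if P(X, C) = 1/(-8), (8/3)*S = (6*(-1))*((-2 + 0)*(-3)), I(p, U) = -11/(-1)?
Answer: 243/8 ≈ 30.375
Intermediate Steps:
I(p, U) = 11 (I(p, U) = -11*(-1) = 11)
S = -27/2 (S = 3*((6*(-1))*((-2 + 0)*(-3)))/8 = 3*(-(-12)*(-3))/8 = 3*(-6*6)/8 = (3/8)*(-36) = -27/2 ≈ -13.500)
P(X, C) = -1/8
I(2, 12) - 155*P(z(-5, 2), S) = 11 - 155*(-1/8) = 11 + 155/8 = 243/8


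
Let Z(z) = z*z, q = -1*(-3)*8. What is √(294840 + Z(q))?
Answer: 6*√8206 ≈ 543.52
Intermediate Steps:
q = 24 (q = 3*8 = 24)
Z(z) = z²
√(294840 + Z(q)) = √(294840 + 24²) = √(294840 + 576) = √295416 = 6*√8206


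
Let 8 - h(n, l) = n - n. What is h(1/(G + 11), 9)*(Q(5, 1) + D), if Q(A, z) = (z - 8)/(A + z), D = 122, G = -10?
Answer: 2900/3 ≈ 966.67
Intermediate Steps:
h(n, l) = 8 (h(n, l) = 8 - (n - n) = 8 - 1*0 = 8 + 0 = 8)
Q(A, z) = (-8 + z)/(A + z)
h(1/(G + 11), 9)*(Q(5, 1) + D) = 8*((-8 + 1)/(5 + 1) + 122) = 8*(-7/6 + 122) = 8*(725/6) = 2900/3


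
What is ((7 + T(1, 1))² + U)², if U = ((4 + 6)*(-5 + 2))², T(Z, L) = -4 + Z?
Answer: 839056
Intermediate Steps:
U = 900 (U = (10*(-3))² = (-30)² = 900)
((7 + T(1, 1))² + U)² = ((7 + (-4 + 1))² + 900)² = ((7 - 3)² + 900)² = (4² + 900)² = (16 + 900)² = 916² = 839056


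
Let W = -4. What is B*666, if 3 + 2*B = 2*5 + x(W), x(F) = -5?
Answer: 666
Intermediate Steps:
B = 1 (B = -3/2 + (2*5 - 5)/2 = -3/2 + (10 - 5)/2 = -3/2 + (1/2)*5 = -3/2 + 5/2 = 1)
B*666 = 1*666 = 666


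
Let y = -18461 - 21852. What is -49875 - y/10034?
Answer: -500405437/10034 ≈ -49871.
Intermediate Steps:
y = -40313
-49875 - y/10034 = -49875 - (-40313)/10034 = -49875 - 1*(-40313/10034) = -49875 + 40313/10034 = -500405437/10034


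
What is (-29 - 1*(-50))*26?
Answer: 546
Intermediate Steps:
(-29 - 1*(-50))*26 = (-29 + 50)*26 = 21*26 = 546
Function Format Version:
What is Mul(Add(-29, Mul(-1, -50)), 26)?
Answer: 546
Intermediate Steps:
Mul(Add(-29, Mul(-1, -50)), 26) = Mul(Add(-29, 50), 26) = Mul(21, 26) = 546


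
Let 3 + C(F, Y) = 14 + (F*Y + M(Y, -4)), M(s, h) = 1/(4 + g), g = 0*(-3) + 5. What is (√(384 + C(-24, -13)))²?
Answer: 6364/9 ≈ 707.11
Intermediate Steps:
g = 5 (g = 0 + 5 = 5)
M(s, h) = ⅑ (M(s, h) = 1/(4 + 5) = 1/9 = ⅑)
C(F, Y) = 100/9 + F*Y (C(F, Y) = -3 + (14 + (F*Y + ⅑)) = -3 + (14 + (⅑ + F*Y)) = -3 + (127/9 + F*Y) = 100/9 + F*Y)
(√(384 + C(-24, -13)))² = (√(384 + (100/9 - 24*(-13))))² = (√(384 + (100/9 + 312)))² = (√(384 + 2908/9))² = (√(6364/9))² = (2*√1591/3)² = 6364/9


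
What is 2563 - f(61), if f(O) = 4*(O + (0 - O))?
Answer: 2563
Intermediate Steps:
f(O) = 0 (f(O) = 4*(O - O) = 4*0 = 0)
2563 - f(61) = 2563 - 1*0 = 2563 + 0 = 2563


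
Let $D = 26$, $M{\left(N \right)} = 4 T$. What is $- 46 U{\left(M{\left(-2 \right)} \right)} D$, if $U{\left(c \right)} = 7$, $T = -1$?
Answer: $-8372$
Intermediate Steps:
$M{\left(N \right)} = -4$ ($M{\left(N \right)} = 4 \left(-1\right) = -4$)
$- 46 U{\left(M{\left(-2 \right)} \right)} D = \left(-46\right) 7 \cdot 26 = \left(-322\right) 26 = -8372$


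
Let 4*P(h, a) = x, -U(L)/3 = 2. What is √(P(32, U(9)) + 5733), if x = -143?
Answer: √22789/2 ≈ 75.480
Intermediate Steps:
U(L) = -6 (U(L) = -3*2 = -6)
P(h, a) = -143/4 (P(h, a) = (¼)*(-143) = -143/4)
√(P(32, U(9)) + 5733) = √(-143/4 + 5733) = √(22789/4) = √22789/2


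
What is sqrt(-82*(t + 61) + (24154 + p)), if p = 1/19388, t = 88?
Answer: sqrt(1121669324143)/9694 ≈ 109.25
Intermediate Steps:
p = 1/19388 ≈ 5.1578e-5
sqrt(-82*(t + 61) + (24154 + p)) = sqrt(-82*(88 + 61) + (24154 + 1/19388)) = sqrt(-82*149 + 468297753/19388) = sqrt(-12218 + 468297753/19388) = sqrt(231415169/19388) = sqrt(1121669324143)/9694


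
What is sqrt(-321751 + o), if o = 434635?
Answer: 2*sqrt(28221) ≈ 335.98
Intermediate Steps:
sqrt(-321751 + o) = sqrt(-321751 + 434635) = sqrt(112884) = 2*sqrt(28221)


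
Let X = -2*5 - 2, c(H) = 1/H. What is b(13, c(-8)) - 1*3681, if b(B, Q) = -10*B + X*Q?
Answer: -7619/2 ≈ -3809.5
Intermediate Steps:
X = -12 (X = -10 - 2 = -12)
b(B, Q) = -12*Q - 10*B (b(B, Q) = -10*B - 12*Q = -12*Q - 10*B)
b(13, c(-8)) - 1*3681 = (-12/(-8) - 10*13) - 1*3681 = (-12*(-⅛) - 130) - 3681 = (3/2 - 130) - 3681 = -257/2 - 3681 = -7619/2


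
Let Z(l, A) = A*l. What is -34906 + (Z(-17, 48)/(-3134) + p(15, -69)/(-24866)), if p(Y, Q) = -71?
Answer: -1360102801347/38965022 ≈ -34906.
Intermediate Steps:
-34906 + (Z(-17, 48)/(-3134) + p(15, -69)/(-24866)) = -34906 + ((48*(-17))/(-3134) - 71/(-24866)) = -34906 + (-816*(-1/3134) - 71*(-1/24866)) = -34906 + (408/1567 + 71/24866) = -34906 + 10256585/38965022 = -1360102801347/38965022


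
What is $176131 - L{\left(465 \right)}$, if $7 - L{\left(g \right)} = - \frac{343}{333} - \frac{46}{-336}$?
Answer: $\frac{3284343697}{18648} \approx 1.7612 \cdot 10^{5}$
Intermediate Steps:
$L{\left(g \right)} = \frac{147191}{18648}$ ($L{\left(g \right)} = 7 - \left(- \frac{343}{333} - \frac{46}{-336}\right) = 7 - \left(\left(-343\right) \frac{1}{333} - - \frac{23}{168}\right) = 7 - \left(- \frac{343}{333} + \frac{23}{168}\right) = 7 - - \frac{16655}{18648} = 7 + \frac{16655}{18648} = \frac{147191}{18648}$)
$176131 - L{\left(465 \right)} = 176131 - \frac{147191}{18648} = \frac{3284343697}{18648}$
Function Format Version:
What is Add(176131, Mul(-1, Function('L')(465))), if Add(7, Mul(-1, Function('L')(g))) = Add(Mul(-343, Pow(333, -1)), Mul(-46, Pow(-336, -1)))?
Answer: Rational(3284343697, 18648) ≈ 1.7612e+5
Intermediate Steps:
Function('L')(g) = Rational(147191, 18648) (Function('L')(g) = Add(7, Mul(-1, Add(Mul(-343, Pow(333, -1)), Mul(-46, Pow(-336, -1))))) = Add(7, Mul(-1, Add(Mul(-343, Rational(1, 333)), Mul(-46, Rational(-1, 336))))) = Add(7, Mul(-1, Add(Rational(-343, 333), Rational(23, 168)))) = Add(7, Mul(-1, Rational(-16655, 18648))) = Add(7, Rational(16655, 18648)) = Rational(147191, 18648))
Add(176131, Mul(-1, Function('L')(465))) = Add(176131, Mul(-1, Rational(147191, 18648))) = Add(176131, Rational(-147191, 18648)) = Rational(3284343697, 18648)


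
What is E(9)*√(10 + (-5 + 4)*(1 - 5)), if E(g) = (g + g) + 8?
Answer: 26*√14 ≈ 97.283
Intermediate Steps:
E(g) = 8 + 2*g (E(g) = 2*g + 8 = 8 + 2*g)
E(9)*√(10 + (-5 + 4)*(1 - 5)) = (8 + 2*9)*√(10 + (-5 + 4)*(1 - 5)) = (8 + 18)*√(10 - 1*(-4)) = 26*√(10 + 4) = 26*√14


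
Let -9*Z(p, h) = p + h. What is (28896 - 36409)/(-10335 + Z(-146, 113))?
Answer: 22539/30994 ≈ 0.72721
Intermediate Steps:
Z(p, h) = -h/9 - p/9 (Z(p, h) = -(p + h)/9 = -(h + p)/9 = -h/9 - p/9)
(28896 - 36409)/(-10335 + Z(-146, 113)) = (28896 - 36409)/(-10335 + (-1/9*113 - 1/9*(-146))) = -7513/(-10335 + (-113/9 + 146/9)) = -7513/(-10335 + 11/3) = -7513/(-30994/3) = -7513*(-3/30994) = 22539/30994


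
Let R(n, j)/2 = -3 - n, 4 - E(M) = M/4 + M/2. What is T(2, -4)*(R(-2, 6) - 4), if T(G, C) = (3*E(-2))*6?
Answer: -594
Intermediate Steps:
E(M) = 4 - 3*M/4 (E(M) = 4 - (M/4 + M/2) = 4 - 3*M/4)
R(n, j) = -6 - 2*n (R(n, j) = 2*(-3 - n) = -6 - 2*n)
T(G, C) = 99 (T(G, C) = (3*(4 - ¾*(-2)))*6 = (3*(4 + 3/2))*6 = (3*(11/2))*6 = (33/2)*6 = 99)
T(2, -4)*(R(-2, 6) - 4) = 99*((-6 - 2*(-2)) - 4) = 99*((-6 + 4) - 4) = 99*(-2 - 4) = 99*(-6) = -594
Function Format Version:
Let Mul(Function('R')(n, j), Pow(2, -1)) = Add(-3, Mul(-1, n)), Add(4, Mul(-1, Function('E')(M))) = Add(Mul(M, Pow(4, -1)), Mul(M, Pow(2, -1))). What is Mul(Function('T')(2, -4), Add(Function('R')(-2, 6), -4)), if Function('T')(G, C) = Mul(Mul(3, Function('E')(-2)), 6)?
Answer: -594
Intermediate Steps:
Function('E')(M) = Add(4, Mul(Rational(-3, 4), M)) (Function('E')(M) = Add(4, Mul(-1, Add(Mul(M, Pow(4, -1)), Mul(M, Pow(2, -1))))) = Add(4, Mul(-1, Add(Mul(M, Rational(1, 4)), Mul(M, Rational(1, 2))))) = Add(4, Mul(-1, Add(Mul(Rational(1, 4), M), Mul(Rational(1, 2), M)))) = Add(4, Mul(-1, Mul(Rational(3, 4), M))) = Add(4, Mul(Rational(-3, 4), M)))
Function('R')(n, j) = Add(-6, Mul(-2, n)) (Function('R')(n, j) = Mul(2, Add(-3, Mul(-1, n))) = Add(-6, Mul(-2, n)))
Function('T')(G, C) = 99 (Function('T')(G, C) = Mul(Mul(3, Add(4, Mul(Rational(-3, 4), -2))), 6) = Mul(Mul(3, Add(4, Rational(3, 2))), 6) = Mul(Mul(3, Rational(11, 2)), 6) = Mul(Rational(33, 2), 6) = 99)
Mul(Function('T')(2, -4), Add(Function('R')(-2, 6), -4)) = Mul(99, Add(Add(-6, Mul(-2, -2)), -4)) = Mul(99, Add(Add(-6, 4), -4)) = Mul(99, Add(-2, -4)) = Mul(99, -6) = -594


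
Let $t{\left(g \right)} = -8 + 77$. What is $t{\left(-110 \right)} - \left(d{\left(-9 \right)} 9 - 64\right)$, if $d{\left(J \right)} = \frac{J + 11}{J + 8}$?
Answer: $151$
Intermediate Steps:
$d{\left(J \right)} = \frac{11 + J}{8 + J}$
$t{\left(g \right)} = 69$
$t{\left(-110 \right)} - \left(d{\left(-9 \right)} 9 - 64\right) = 69 - \left(\frac{11 - 9}{8 - 9} \cdot 9 - 64\right) = 69 - \left(\frac{1}{-1} \cdot 2 \cdot 9 - 64\right) = 69 - \left(\left(-1\right) 2 \cdot 9 - 64\right) = 69 - \left(\left(-2\right) 9 - 64\right) = 69 - \left(-18 - 64\right) = 69 - -82 = 69 + 82 = 151$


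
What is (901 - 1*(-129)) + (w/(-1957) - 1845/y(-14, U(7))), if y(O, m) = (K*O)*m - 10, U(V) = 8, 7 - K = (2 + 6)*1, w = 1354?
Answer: 67284549/66538 ≈ 1011.2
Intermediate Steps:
K = -1 (K = 7 - (2 + 6) = 7 - 8 = -1)
y(O, m) = -10 - O*m (y(O, m) = (-O)*m - 10 = -O*m - 10 = -10 - O*m)
(901 - 1*(-129)) + (w/(-1957) - 1845/y(-14, U(7))) = (901 - 1*(-129)) + (1354/(-1957) - 1845/(-10 - 1*(-14)*8)) = (901 + 129) + (1354*(-1/1957) - 1845/(-10 + 112)) = 1030 + (-1354/1957 - 1845/102) = 1030 + (-1354/1957 - 1845*1/102) = 1030 + (-1354/1957 - 615/34) = 1030 - 1249591/66538 = 67284549/66538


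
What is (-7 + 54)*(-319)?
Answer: -14993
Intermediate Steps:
(-7 + 54)*(-319) = 47*(-319) = -14993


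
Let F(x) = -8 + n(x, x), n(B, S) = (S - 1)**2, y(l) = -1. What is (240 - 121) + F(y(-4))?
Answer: 115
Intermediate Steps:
n(B, S) = (-1 + S)**2
F(x) = -8 + (-1 + x)**2
(240 - 121) + F(y(-4)) = (240 - 121) + (-8 + (-1 - 1)**2) = 119 + (-8 + (-2)**2) = 119 + (-8 + 4) = 119 - 4 = 115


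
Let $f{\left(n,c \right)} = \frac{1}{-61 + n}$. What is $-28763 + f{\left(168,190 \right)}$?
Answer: $- \frac{3077640}{107} \approx -28763.0$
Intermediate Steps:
$-28763 + f{\left(168,190 \right)} = -28763 + \frac{1}{-61 + 168} = -28763 + \frac{1}{107} = - \frac{3077640}{107}$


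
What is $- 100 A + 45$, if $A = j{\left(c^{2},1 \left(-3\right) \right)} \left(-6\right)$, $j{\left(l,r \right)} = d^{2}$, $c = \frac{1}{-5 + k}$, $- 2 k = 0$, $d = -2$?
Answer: $2445$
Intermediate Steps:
$k = 0$ ($k = \left(- \frac{1}{2}\right) 0 = 0$)
$c = - \frac{1}{5}$ ($c = \frac{1}{-5 + 0} = \frac{1}{-5} = - \frac{1}{5} \approx -0.2$)
$j{\left(l,r \right)} = 4$ ($j{\left(l,r \right)} = \left(-2\right)^{2} = 4$)
$A = -24$ ($A = 4 \left(-6\right) = -24$)
$- 100 A + 45 = \left(-100\right) \left(-24\right) + 45 = 2400 + 45 = 2445$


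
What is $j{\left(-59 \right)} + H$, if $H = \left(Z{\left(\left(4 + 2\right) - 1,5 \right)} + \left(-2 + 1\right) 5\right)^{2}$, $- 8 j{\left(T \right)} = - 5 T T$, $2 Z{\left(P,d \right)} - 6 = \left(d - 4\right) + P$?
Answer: $\frac{17413}{8} \approx 2176.6$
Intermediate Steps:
$Z{\left(P,d \right)} = 1 + \frac{P}{2} + \frac{d}{2}$ ($Z{\left(P,d \right)} = 3 + \frac{\left(d - 4\right) + P}{2} = 3 + \frac{\left(-4 + d\right) + P}{2} = 3 + \frac{-4 + P + d}{2} = 3 + \left(-2 + \frac{P}{2} + \frac{d}{2}\right) = 1 + \frac{P}{2} + \frac{d}{2}$)
$j{\left(T \right)} = \frac{5 T^{2}}{8}$ ($j{\left(T \right)} = - \frac{- 5 T T}{8} = - \frac{\left(-5\right) T^{2}}{8} = \frac{5 T^{2}}{8}$)
$H = 1$ ($H = \left(\left(1 + \frac{\left(4 + 2\right) - 1}{2} + \frac{1}{2} \cdot 5\right) + \left(-2 + 1\right) 5\right)^{2} = \left(\left(1 + \frac{6 - 1}{2} + \frac{5}{2}\right) - 5\right)^{2} = \left(\left(1 + \frac{1}{2} \cdot 5 + \frac{5}{2}\right) - 5\right)^{2} = \left(\left(1 + \frac{5}{2} + \frac{5}{2}\right) - 5\right)^{2} = \left(6 - 5\right)^{2} = 1^{2} = 1$)
$j{\left(-59 \right)} + H = \frac{5 \left(-59\right)^{2}}{8} + 1 = \frac{5}{8} \cdot 3481 + 1 = \frac{17405}{8} + 1 = \frac{17413}{8}$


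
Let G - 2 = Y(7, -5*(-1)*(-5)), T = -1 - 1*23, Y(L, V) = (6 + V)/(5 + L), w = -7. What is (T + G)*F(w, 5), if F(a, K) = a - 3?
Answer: 1415/6 ≈ 235.83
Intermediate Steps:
F(a, K) = -3 + a
Y(L, V) = (6 + V)/(5 + L)
T = -24 (T = -1 - 23 = -24)
G = 5/12 (G = 2 + (6 - 5*(-1)*(-5))/(5 + 7) = 2 + (6 + 5*(-5))/12 = 2 + (6 - 25)/12 = 2 + (1/12)*(-19) = 2 - 19/12 = 5/12 ≈ 0.41667)
(T + G)*F(w, 5) = (-24 + 5/12)*(-3 - 7) = -283/12*(-10) = 1415/6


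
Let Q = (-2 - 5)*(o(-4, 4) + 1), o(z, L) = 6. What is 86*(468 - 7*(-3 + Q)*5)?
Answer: 196768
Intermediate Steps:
Q = -49 (Q = (-2 - 5)*(6 + 1) = -7*7 = -49)
86*(468 - 7*(-3 + Q)*5) = 86*(468 - 7*(-3 - 49)*5) = 86*(468 - 7*(-52)*5) = 86*(468 + 364*5) = 86*(468 + 1820) = 86*2288 = 196768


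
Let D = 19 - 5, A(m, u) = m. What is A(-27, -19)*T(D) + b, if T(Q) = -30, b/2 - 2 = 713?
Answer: 2240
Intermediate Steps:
D = 14
b = 1430 (b = 4 + 2*713 = 4 + 1426 = 1430)
A(-27, -19)*T(D) + b = -27*(-30) + 1430 = 810 + 1430 = 2240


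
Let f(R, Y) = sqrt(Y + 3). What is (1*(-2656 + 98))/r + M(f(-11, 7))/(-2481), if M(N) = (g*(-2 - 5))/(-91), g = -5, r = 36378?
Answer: -13720214/195549939 ≈ -0.070162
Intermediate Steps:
f(R, Y) = sqrt(3 + Y)
M(N) = -5/13 (M(N) = -5*(-2 - 5)/(-91) = -5*(-7)*(-1/91) = 35*(-1/91) = -5/13)
(1*(-2656 + 98))/r + M(f(-11, 7))/(-2481) = (1*(-2656 + 98))/36378 - 5/13/(-2481) = (1*(-2558))*(1/36378) - 5/13*(-1/2481) = -2558*1/36378 + 5/32253 = -1279/18189 + 5/32253 = -13720214/195549939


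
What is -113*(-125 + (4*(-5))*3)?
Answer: 20905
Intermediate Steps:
-113*(-125 + (4*(-5))*3) = -113*(-125 - 20*3) = -113*(-125 - 60) = -113*(-185) = 20905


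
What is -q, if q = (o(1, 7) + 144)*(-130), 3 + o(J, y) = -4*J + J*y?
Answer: 18720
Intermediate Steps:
o(J, y) = -3 - 4*J + J*y (o(J, y) = -3 + (-4*J + J*y) = -3 - 4*J + J*y)
q = -18720 (q = ((-3 - 4*1 + 1*7) + 144)*(-130) = ((-3 - 4 + 7) + 144)*(-130) = (0 + 144)*(-130) = 144*(-130) = -18720)
-q = -1*(-18720) = 18720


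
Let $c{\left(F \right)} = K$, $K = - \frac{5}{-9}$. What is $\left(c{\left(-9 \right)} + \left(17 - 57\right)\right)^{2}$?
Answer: $\frac{126025}{81} \approx 1555.9$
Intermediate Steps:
$K = \frac{5}{9}$ ($K = \left(-5\right) \left(- \frac{1}{9}\right) = \frac{5}{9} \approx 0.55556$)
$c{\left(F \right)} = \frac{5}{9}$
$\left(c{\left(-9 \right)} + \left(17 - 57\right)\right)^{2} = \left(\frac{5}{9} + \left(17 - 57\right)\right)^{2} = \left(\frac{5}{9} - 40\right)^{2} = \left(- \frac{355}{9}\right)^{2} = \frac{126025}{81}$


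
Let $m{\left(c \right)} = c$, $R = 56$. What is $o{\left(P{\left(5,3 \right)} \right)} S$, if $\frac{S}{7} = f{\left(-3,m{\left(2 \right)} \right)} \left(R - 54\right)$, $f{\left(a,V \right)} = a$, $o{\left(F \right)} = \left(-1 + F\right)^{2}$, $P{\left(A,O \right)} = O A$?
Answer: $-8232$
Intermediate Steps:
$P{\left(A,O \right)} = A O$
$S = -42$ ($S = 7 \left(- 3 \left(56 - 54\right)\right) = 7 \left(\left(-3\right) 2\right) = 7 \left(-6\right) = -42$)
$o{\left(P{\left(5,3 \right)} \right)} S = \left(-1 + 5 \cdot 3\right)^{2} \left(-42\right) = \left(-1 + 15\right)^{2} \left(-42\right) = 14^{2} \left(-42\right) = 196 \left(-42\right) = -8232$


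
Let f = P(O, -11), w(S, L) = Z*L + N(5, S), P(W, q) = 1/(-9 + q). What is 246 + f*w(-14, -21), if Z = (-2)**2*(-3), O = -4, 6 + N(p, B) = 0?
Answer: 2337/10 ≈ 233.70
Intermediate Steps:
N(p, B) = -6 (N(p, B) = -6 + 0 = -6)
Z = -12 (Z = 4*(-3) = -12)
w(S, L) = -6 - 12*L (w(S, L) = -12*L - 6 = -6 - 12*L)
f = -1/20 (f = 1/(-9 - 11) = 1/(-20) = -1/20 ≈ -0.050000)
246 + f*w(-14, -21) = 246 - (-6 - 12*(-21))/20 = 246 - (-6 + 252)/20 = 246 - 1/20*246 = 246 - 123/10 = 2337/10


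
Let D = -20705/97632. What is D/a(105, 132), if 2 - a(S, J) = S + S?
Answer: 20705/20307456 ≈ 0.0010196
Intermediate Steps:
a(S, J) = 2 - 2*S (a(S, J) = 2 - (S + S) = 2 - 2*S)
D = -20705/97632 (D = -20705*1/97632 = -20705/97632 ≈ -0.21207)
D/a(105, 132) = -20705/(97632*(2 - 2*105)) = -20705/(97632*(2 - 210)) = -20705/97632/(-208) = -20705/97632*(-1/208) = 20705/20307456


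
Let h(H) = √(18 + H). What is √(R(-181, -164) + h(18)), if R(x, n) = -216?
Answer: I*√210 ≈ 14.491*I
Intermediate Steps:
√(R(-181, -164) + h(18)) = √(-216 + √(18 + 18)) = √(-216 + √36) = √(-216 + 6) = √(-210) = I*√210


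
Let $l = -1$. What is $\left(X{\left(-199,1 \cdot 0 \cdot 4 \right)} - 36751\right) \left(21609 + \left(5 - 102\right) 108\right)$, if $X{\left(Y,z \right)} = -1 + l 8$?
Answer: $-409249080$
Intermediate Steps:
$X{\left(Y,z \right)} = -9$ ($X{\left(Y,z \right)} = -1 - 8 = -9$)
$\left(X{\left(-199,1 \cdot 0 \cdot 4 \right)} - 36751\right) \left(21609 + \left(5 - 102\right) 108\right) = \left(-9 - 36751\right) \left(21609 + \left(5 - 102\right) 108\right) = - 36760 \left(21609 - 10476\right) = \left(-36760\right) 11133 = -409249080$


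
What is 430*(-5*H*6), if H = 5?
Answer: -64500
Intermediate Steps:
430*(-5*H*6) = 430*(-5*5*6) = 430*(-25*6) = 430*(-150) = -64500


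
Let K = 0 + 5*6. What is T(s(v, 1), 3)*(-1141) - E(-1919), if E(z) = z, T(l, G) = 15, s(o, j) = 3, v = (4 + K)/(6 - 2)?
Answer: -15196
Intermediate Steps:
K = 30 (K = 0 + 30 = 30)
v = 17/2 (v = (4 + 30)/(6 - 2) = 34/4 = 34*(1/4) = 17/2 ≈ 8.5000)
T(s(v, 1), 3)*(-1141) - E(-1919) = 15*(-1141) - 1*(-1919) = -17115 + 1919 = -15196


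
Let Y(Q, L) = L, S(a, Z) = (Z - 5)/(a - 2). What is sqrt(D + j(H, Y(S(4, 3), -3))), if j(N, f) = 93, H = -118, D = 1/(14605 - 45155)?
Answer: sqrt(3471884078)/6110 ≈ 9.6436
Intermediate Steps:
S(a, Z) = (-5 + Z)/(-2 + a)
D = -1/30550 (D = 1/(-30550) = -1/30550 ≈ -3.2733e-5)
sqrt(D + j(H, Y(S(4, 3), -3))) = sqrt(-1/30550 + 93) = sqrt(2841149/30550) = sqrt(3471884078)/6110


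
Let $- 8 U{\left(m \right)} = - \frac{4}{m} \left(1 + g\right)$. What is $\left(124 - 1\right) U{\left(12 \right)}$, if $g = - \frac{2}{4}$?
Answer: $\frac{41}{16} \approx 2.5625$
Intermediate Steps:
$g = - \frac{1}{2}$ ($g = \left(-2\right) \frac{1}{4} = - \frac{1}{2} \approx -0.5$)
$U{\left(m \right)} = \frac{1}{4 m}$ ($U{\left(m \right)} = - \frac{- \frac{4}{m} \left(1 - \frac{1}{2}\right)}{8} = - \frac{- \frac{4}{m} \frac{1}{2}}{8} = - \frac{\left(-2\right) \frac{1}{m}}{8} = \frac{1}{4 m}$)
$\left(124 - 1\right) U{\left(12 \right)} = \left(124 - 1\right) \frac{1}{4 \cdot 12} = 123 \cdot \frac{1}{4} \cdot \frac{1}{12} = 123 \cdot \frac{1}{48} = \frac{41}{16}$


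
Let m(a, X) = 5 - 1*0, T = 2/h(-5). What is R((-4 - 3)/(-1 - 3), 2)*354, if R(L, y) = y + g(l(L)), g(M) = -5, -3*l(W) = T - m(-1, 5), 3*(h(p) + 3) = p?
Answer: -1062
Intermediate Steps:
h(p) = -3 + p/3
T = -3/7 (T = 2/(-3 + (⅓)*(-5)) = 2/(-3 - 5/3) = 2/(-14/3) = 2*(-3/14) = -3/7 ≈ -0.42857)
m(a, X) = 5 (m(a, X) = 5 + 0 = 5)
l(W) = 38/21 (l(W) = -(-3/7 - 1*5)/3 = -(-3/7 - 5)/3 = -⅓*(-38/7) = 38/21)
R(L, y) = -5 + y (R(L, y) = y - 5 = -5 + y)
R((-4 - 3)/(-1 - 3), 2)*354 = (-5 + 2)*354 = -3*354 = -1062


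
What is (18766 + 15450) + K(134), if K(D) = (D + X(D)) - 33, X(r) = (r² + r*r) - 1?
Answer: 70228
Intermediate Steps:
X(r) = -1 + 2*r² (X(r) = (r² + r²) - 1 = 2*r² - 1 = -1 + 2*r²)
K(D) = -34 + D + 2*D² (K(D) = (D + (-1 + 2*D²)) - 33 = (-1 + D + 2*D²) - 33 = -34 + D + 2*D²)
(18766 + 15450) + K(134) = (18766 + 15450) + (-34 + 134 + 2*134²) = 34216 + (-34 + 134 + 2*17956) = 34216 + (-34 + 134 + 35912) = 34216 + 36012 = 70228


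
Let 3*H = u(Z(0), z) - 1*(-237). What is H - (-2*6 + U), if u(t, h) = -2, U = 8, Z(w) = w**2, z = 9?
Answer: 247/3 ≈ 82.333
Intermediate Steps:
H = 235/3 (H = (-2 - 1*(-237))/3 = (-2 + 237)/3 = (1/3)*235 = 235/3 ≈ 78.333)
H - (-2*6 + U) = 235/3 - (-2*6 + 8) = 235/3 - (-12 + 8) = 235/3 - 1*(-4) = 235/3 + 4 = 247/3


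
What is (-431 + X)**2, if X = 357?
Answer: 5476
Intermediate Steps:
(-431 + X)**2 = (-431 + 357)**2 = (-74)**2 = 5476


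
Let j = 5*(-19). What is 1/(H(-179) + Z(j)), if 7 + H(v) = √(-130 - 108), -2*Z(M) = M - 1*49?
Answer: 65/4463 - I*√238/4463 ≈ 0.014564 - 0.0034567*I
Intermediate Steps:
j = -95
Z(M) = 49/2 - M/2 (Z(M) = -(M - 1*49)/2 = -(M - 49)/2 = -(-49 + M)/2 = 49/2 - M/2)
H(v) = -7 + I*√238 (H(v) = -7 + √(-130 - 108) = -7 + √(-238) = -7 + I*√238)
1/(H(-179) + Z(j)) = 1/((-7 + I*√238) + (49/2 - ½*(-95))) = 1/((-7 + I*√238) + (49/2 + 95/2)) = 1/((-7 + I*√238) + 72) = 1/(65 + I*√238)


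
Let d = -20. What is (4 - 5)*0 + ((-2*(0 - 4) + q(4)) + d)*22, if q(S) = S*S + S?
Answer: 176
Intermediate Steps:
q(S) = S + S² (q(S) = S² + S = S + S²)
(4 - 5)*0 + ((-2*(0 - 4) + q(4)) + d)*22 = (4 - 5)*0 + ((-2*(0 - 4) + 4*(1 + 4)) - 20)*22 = -1*0 + ((-2*(-4) + 4*5) - 20)*22 = 0 + ((8 + 20) - 20)*22 = 0 + (28 - 20)*22 = 0 + 8*22 = 0 + 176 = 176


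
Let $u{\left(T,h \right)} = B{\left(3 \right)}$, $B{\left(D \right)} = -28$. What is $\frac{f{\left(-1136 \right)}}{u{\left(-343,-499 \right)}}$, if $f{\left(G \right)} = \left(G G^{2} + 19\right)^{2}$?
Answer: $- \frac{2149166077295812969}{28} \approx -7.6756 \cdot 10^{16}$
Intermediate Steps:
$f{\left(G \right)} = \left(19 + G^{3}\right)^{2}$ ($f{\left(G \right)} = \left(G^{3} + 19\right)^{2} = \left(19 + G^{3}\right)^{2}$)
$u{\left(T,h \right)} = -28$
$\frac{f{\left(-1136 \right)}}{u{\left(-343,-499 \right)}} = \frac{\left(19 + \left(-1136\right)^{3}\right)^{2}}{-28} = \left(19 - 1466003456\right)^{2} \left(- \frac{1}{28}\right) = \left(-1466003437\right)^{2} \left(- \frac{1}{28}\right) = 2149166077295812969 \left(- \frac{1}{28}\right) = - \frac{2149166077295812969}{28}$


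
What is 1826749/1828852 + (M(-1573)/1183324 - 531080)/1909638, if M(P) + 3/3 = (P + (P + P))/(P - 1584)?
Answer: 17809658844052535095/24710068081460924106 ≈ 0.72075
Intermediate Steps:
M(P) = -1 + 3*P/(-1584 + P) (M(P) = -1 + (P + (P + P))/(P - 1584) = -1 + (P + 2*P)/(-1584 + P) = -1 + (3*P)/(-1584 + P) = -1 + 3*P/(-1584 + P))
1826749/1828852 + (M(-1573)/1183324 - 531080)/1909638 = 1826749/1828852 + ((2*(792 - 1573)/(-1584 - 1573))/1183324 - 531080)/1909638 = 1826749*(1/1828852) + ((2*(-781)/(-3157))*(1/1183324) - 531080)*(1/1909638) = 1826749/1828852 + ((2*(-1/3157)*(-781))*(1/1183324) - 531080)*(1/1909638) = 1826749/1828852 + ((142/287)*(1/1183324) - 531080)*(1/1909638) = 1826749/1828852 + (71/169806994 - 531080)*(1/1909638) = 1826749/1828852 - 90181098373449/169806994*1/1909638 = 1826749/1828852 - 30060366124483/108089962802724 = 17809658844052535095/24710068081460924106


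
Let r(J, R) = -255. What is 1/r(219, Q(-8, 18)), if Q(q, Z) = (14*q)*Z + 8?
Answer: -1/255 ≈ -0.0039216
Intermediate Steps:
Q(q, Z) = 8 + 14*Z*q (Q(q, Z) = 14*Z*q + 8 = 8 + 14*Z*q)
1/r(219, Q(-8, 18)) = 1/(-255) = -1/255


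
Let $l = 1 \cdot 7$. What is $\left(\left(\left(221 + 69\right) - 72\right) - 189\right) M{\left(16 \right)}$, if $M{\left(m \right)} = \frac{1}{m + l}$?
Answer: $\frac{29}{23} \approx 1.2609$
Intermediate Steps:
$l = 7$
$M{\left(m \right)} = \frac{1}{7 + m}$ ($M{\left(m \right)} = \frac{1}{m + 7} = \frac{1}{7 + m}$)
$\left(\left(\left(221 + 69\right) - 72\right) - 189\right) M{\left(16 \right)} = \frac{\left(\left(221 + 69\right) - 72\right) - 189}{7 + 16} = \frac{\left(290 - 72\right) - 189}{23} = \left(218 - 189\right) \frac{1}{23} = 29 \cdot \frac{1}{23} = \frac{29}{23}$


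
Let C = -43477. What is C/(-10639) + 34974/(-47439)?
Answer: 187824113/56078169 ≈ 3.3493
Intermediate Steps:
C/(-10639) + 34974/(-47439) = -43477/(-10639) + 34974/(-47439) = -43477*(-1/10639) + 34974*(-1/47439) = 43477/10639 - 3886/5271 = 187824113/56078169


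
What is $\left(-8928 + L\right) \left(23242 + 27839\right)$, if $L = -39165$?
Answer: $-2456638533$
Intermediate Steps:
$\left(-8928 + L\right) \left(23242 + 27839\right) = \left(-8928 - 39165\right) \left(23242 + 27839\right) = \left(-48093\right) 51081 = -2456638533$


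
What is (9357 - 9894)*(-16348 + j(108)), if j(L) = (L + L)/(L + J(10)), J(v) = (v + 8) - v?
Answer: 254558406/29 ≈ 8.7779e+6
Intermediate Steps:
J(v) = 8 (J(v) = (8 + v) - v = 8)
j(L) = 2*L/(8 + L) (j(L) = (L + L)/(L + 8) = (2*L)/(8 + L) = 2*L/(8 + L))
(9357 - 9894)*(-16348 + j(108)) = (9357 - 9894)*(-16348 + 2*108/(8 + 108)) = -537*(-16348 + 2*108/116) = -537*(-16348 + 2*108*(1/116)) = -537*(-16348 + 54/29) = -537*(-474038/29) = 254558406/29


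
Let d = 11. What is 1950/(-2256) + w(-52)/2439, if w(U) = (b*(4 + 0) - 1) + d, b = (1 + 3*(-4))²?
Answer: -606931/917064 ≈ -0.66182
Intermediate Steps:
b = 121 (b = (1 - 12)² = (-11)² = 121)
w(U) = 494 (w(U) = (121*(4 + 0) - 1) + 11 = (121*4 - 1) + 11 = (484 - 1) + 11 = 483 + 11 = 494)
1950/(-2256) + w(-52)/2439 = 1950/(-2256) + 494/2439 = 1950*(-1/2256) + 494*(1/2439) = -325/376 + 494/2439 = -606931/917064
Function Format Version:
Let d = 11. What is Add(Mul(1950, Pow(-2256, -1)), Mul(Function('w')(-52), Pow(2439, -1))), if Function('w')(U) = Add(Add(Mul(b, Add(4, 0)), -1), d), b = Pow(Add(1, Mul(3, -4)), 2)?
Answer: Rational(-606931, 917064) ≈ -0.66182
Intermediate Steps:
b = 121 (b = Pow(Add(1, -12), 2) = Pow(-11, 2) = 121)
Function('w')(U) = 494 (Function('w')(U) = Add(Add(Mul(121, Add(4, 0)), -1), 11) = Add(Add(Mul(121, 4), -1), 11) = Add(Add(484, -1), 11) = Add(483, 11) = 494)
Add(Mul(1950, Pow(-2256, -1)), Mul(Function('w')(-52), Pow(2439, -1))) = Add(Mul(1950, Pow(-2256, -1)), Mul(494, Pow(2439, -1))) = Add(Mul(1950, Rational(-1, 2256)), Mul(494, Rational(1, 2439))) = Add(Rational(-325, 376), Rational(494, 2439)) = Rational(-606931, 917064)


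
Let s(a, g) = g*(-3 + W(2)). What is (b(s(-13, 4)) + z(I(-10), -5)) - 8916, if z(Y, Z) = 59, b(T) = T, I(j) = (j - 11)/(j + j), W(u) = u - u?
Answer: -8869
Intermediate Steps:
W(u) = 0
I(j) = (-11 + j)/(2*j) (I(j) = (-11 + j)/((2*j)) = (-11 + j)*(1/(2*j)) = (-11 + j)/(2*j))
s(a, g) = -3*g (s(a, g) = g*(-3 + 0) = g*(-3) = -3*g)
(b(s(-13, 4)) + z(I(-10), -5)) - 8916 = (-3*4 + 59) - 8916 = (-12 + 59) - 8916 = 47 - 8916 = -8869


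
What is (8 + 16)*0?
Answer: 0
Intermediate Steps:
(8 + 16)*0 = 24*0 = 0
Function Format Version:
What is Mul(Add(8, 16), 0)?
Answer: 0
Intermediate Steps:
Mul(Add(8, 16), 0) = Mul(24, 0) = 0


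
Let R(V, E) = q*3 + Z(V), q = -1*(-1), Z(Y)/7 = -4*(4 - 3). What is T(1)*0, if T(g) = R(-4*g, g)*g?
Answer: 0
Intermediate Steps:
Z(Y) = -28 (Z(Y) = 7*(-4*(4 - 3)) = 7*(-4*1) = 7*(-4) = -28)
q = 1
R(V, E) = -25 (R(V, E) = 1*3 - 28 = 3 - 28 = -25)
T(g) = -25*g
T(1)*0 = -25*1*0 = -25*0 = 0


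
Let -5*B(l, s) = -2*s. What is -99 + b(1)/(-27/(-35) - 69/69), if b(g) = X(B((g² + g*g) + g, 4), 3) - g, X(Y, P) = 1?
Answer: -99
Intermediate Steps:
B(l, s) = 2*s/5 (B(l, s) = -(-2)*s/5 = 2*s/5)
b(g) = 1 - g
-99 + b(1)/(-27/(-35) - 69/69) = -99 + (1 - 1*1)/(-27/(-35) - 69/69) = -99 + (1 - 1)/(-27*(-1/35) - 69*1/69) = -99 + 0/(27/35 - 1) = -99 + 0/(-8/35) = -99 + 0*(-35/8) = -99 + 0 = -99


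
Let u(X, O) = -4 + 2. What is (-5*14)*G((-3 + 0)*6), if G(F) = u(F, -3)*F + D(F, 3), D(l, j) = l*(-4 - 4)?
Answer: -12600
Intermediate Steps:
u(X, O) = -2
D(l, j) = -8*l (D(l, j) = l*(-8) = -8*l)
G(F) = -10*F (G(F) = -2*F - 8*F = -10*F)
(-5*14)*G((-3 + 0)*6) = (-5*14)*(-10*(-3 + 0)*6) = -(-700)*(-3*6) = -(-700)*(-18) = -70*180 = -12600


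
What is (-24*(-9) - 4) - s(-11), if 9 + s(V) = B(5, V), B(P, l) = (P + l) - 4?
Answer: 231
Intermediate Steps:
B(P, l) = -4 + P + l
s(V) = -8 + V (s(V) = -9 + (-4 + 5 + V) = -9 + (1 + V) = -8 + V)
(-24*(-9) - 4) - s(-11) = (-24*(-9) - 4) - (-8 - 11) = (216 - 4) - 1*(-19) = 212 + 19 = 231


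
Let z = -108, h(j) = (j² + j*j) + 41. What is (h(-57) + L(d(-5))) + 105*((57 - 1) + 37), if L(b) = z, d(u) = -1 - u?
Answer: 16196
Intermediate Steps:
h(j) = 41 + 2*j² (h(j) = (j² + j²) + 41 = 2*j² + 41 = 41 + 2*j²)
L(b) = -108
(h(-57) + L(d(-5))) + 105*((57 - 1) + 37) = ((41 + 2*(-57)²) - 108) + 105*((57 - 1) + 37) = ((41 + 2*3249) - 108) + 105*(56 + 37) = ((41 + 6498) - 108) + 105*93 = (6539 - 108) + 9765 = 6431 + 9765 = 16196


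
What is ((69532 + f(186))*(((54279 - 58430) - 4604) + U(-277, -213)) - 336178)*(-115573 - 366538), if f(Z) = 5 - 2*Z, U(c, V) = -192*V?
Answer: -1071586233199657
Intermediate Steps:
((69532 + f(186))*(((54279 - 58430) - 4604) + U(-277, -213)) - 336178)*(-115573 - 366538) = ((69532 + (5 - 2*186))*(((54279 - 58430) - 4604) - 192*(-213)) - 336178)*(-115573 - 366538) = ((69532 + (5 - 372))*((-4151 - 4604) + 40896) - 336178)*(-482111) = ((69532 - 367)*(-8755 + 40896) - 336178)*(-482111) = (69165*32141 - 336178)*(-482111) = (2223032265 - 336178)*(-482111) = 2222696087*(-482111) = -1071586233199657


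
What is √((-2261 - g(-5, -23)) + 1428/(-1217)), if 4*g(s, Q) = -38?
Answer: 3*I*√1482848782/2434 ≈ 47.462*I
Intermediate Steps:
g(s, Q) = -19/2 (g(s, Q) = (¼)*(-38) = -19/2)
√((-2261 - g(-5, -23)) + 1428/(-1217)) = √((-2261 - 1*(-19/2)) + 1428/(-1217)) = √((-2261 + 19/2) + 1428*(-1/1217)) = √(-4503/2 - 1428/1217) = √(-5483007/2434) = 3*I*√1482848782/2434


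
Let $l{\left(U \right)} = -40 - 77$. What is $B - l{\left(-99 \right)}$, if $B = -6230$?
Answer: $-6113$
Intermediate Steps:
$l{\left(U \right)} = -117$
$B - l{\left(-99 \right)} = -6230 - -117 = -6230 + 117 = -6113$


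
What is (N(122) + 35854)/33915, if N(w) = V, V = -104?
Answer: 7150/6783 ≈ 1.0541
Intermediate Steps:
N(w) = -104
(N(122) + 35854)/33915 = (-104 + 35854)/33915 = 35750*(1/33915) = 7150/6783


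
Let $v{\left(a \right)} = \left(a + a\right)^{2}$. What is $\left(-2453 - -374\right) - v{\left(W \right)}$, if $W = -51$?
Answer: $-12483$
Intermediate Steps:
$v{\left(a \right)} = 4 a^{2}$ ($v{\left(a \right)} = \left(2 a\right)^{2} = 4 a^{2}$)
$\left(-2453 - -374\right) - v{\left(W \right)} = \left(-2453 - -374\right) - 4 \left(-51\right)^{2} = \left(-2453 + 374\right) - 4 \cdot 2601 = -2079 - 10404 = -12483$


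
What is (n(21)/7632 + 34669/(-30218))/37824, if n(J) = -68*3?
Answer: -11281595/363463070976 ≈ -3.1039e-5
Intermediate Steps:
n(J) = -204
(n(21)/7632 + 34669/(-30218))/37824 = (-204/7632 + 34669/(-30218))/37824 = (-204*1/7632 + 34669*(-1/30218))*(1/37824) = (-17/636 - 34669/30218)*(1/37824) = -11281595/9609324*1/37824 = -11281595/363463070976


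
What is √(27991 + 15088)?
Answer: √43079 ≈ 207.55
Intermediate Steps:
√(27991 + 15088) = √43079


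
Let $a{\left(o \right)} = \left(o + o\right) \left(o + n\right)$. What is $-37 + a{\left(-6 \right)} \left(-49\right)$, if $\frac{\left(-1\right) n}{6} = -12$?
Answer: $38771$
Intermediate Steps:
$n = 72$ ($n = \left(-6\right) \left(-12\right) = 72$)
$a{\left(o \right)} = 2 o \left(72 + o\right)$ ($a{\left(o \right)} = \left(o + o\right) \left(o + 72\right) = 2 o \left(72 + o\right)$)
$-37 + a{\left(-6 \right)} \left(-49\right) = -37 + 2 \left(-6\right) \left(72 - 6\right) \left(-49\right) = -37 + 2 \left(-6\right) 66 \left(-49\right) = -37 - -38808 = -37 + 38808 = 38771$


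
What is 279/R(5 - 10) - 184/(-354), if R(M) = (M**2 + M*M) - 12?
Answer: 52879/6726 ≈ 7.8619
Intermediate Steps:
R(M) = -12 + 2*M**2 (R(M) = (M**2 + M**2) - 12 = 2*M**2 - 12 = -12 + 2*M**2)
279/R(5 - 10) - 184/(-354) = 279/(-12 + 2*(5 - 10)**2) - 184/(-354) = 279/(-12 + 2*(-5)**2) - 184*(-1/354) = 279/(-12 + 2*25) + 92/177 = 279/(-12 + 50) + 92/177 = 279/38 + 92/177 = 52879/6726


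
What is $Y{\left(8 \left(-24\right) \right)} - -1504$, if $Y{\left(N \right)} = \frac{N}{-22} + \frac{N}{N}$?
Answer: $\frac{16651}{11} \approx 1513.7$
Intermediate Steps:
$Y{\left(N \right)} = 1 - \frac{N}{22}$ ($Y{\left(N \right)} = N \left(- \frac{1}{22}\right) + 1 = - \frac{N}{22} + 1 = 1 - \frac{N}{22}$)
$Y{\left(8 \left(-24\right) \right)} - -1504 = \left(1 - \frac{8 \left(-24\right)}{22}\right) - -1504 = \left(1 - - \frac{96}{11}\right) + 1504 = \left(1 + \frac{96}{11}\right) + 1504 = \frac{107}{11} + 1504 = \frac{16651}{11}$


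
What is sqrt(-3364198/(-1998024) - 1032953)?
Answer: I*sqrt(5259751085437689)/71358 ≈ 1016.3*I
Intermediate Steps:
sqrt(-3364198/(-1998024) - 1032953) = sqrt(-3364198*(-1/1998024) - 1032953) = sqrt(1682099/999012 - 1032953) = sqrt(-1031930760337/999012) = I*sqrt(5259751085437689)/71358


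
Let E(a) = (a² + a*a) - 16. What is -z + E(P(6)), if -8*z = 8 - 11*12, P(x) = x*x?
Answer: 5121/2 ≈ 2560.5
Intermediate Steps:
P(x) = x²
z = 31/2 (z = -(8 - 11*12)/8 = -(8 - 132)/8 = -⅛*(-124) = 31/2 ≈ 15.500)
E(a) = -16 + 2*a² (E(a) = (a² + a²) - 16 = 2*a² - 16 = -16 + 2*a²)
-z + E(P(6)) = -1*31/2 + (-16 + 2*(6²)²) = -31/2 + (-16 + 2*36²) = -31/2 + (-16 + 2*1296) = -31/2 + (-16 + 2592) = -31/2 + 2576 = 5121/2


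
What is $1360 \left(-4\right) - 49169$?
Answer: $-54609$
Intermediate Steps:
$1360 \left(-4\right) - 49169 = -5440 - 49169 = -54609$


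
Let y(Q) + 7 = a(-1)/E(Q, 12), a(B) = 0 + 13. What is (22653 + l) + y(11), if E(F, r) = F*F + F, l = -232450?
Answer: -27694115/132 ≈ -2.0980e+5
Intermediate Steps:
a(B) = 13
E(F, r) = F + F**2 (E(F, r) = F**2 + F = F + F**2)
y(Q) = -7 + 13/(Q*(1 + Q)) (y(Q) = -7 + 13/((Q*(1 + Q))) = -7 + 13*(1/(Q*(1 + Q))) = -7 + 13/(Q*(1 + Q)))
(22653 + l) + y(11) = (22653 - 232450) + (-7 + 13/(11*(1 + 11))) = -209797 + (-7 + 13*(1/11)/12) = -209797 + (-7 + 13*(1/11)*(1/12)) = -209797 + (-7 + 13/132) = -209797 - 911/132 = -27694115/132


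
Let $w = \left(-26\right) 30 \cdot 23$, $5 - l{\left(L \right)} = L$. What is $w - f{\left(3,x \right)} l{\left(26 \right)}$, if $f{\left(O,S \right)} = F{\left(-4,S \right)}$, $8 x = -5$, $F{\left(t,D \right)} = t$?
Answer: $-18024$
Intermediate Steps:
$x = - \frac{5}{8}$ ($x = \frac{1}{8} \left(-5\right) = - \frac{5}{8} \approx -0.625$)
$f{\left(O,S \right)} = -4$
$l{\left(L \right)} = 5 - L$
$w = -17940$ ($w = \left(-780\right) 23 = -17940$)
$w - f{\left(3,x \right)} l{\left(26 \right)} = -17940 - - 4 \left(5 - 26\right) = -17940 - \left(-4\right) \left(-21\right) = -17940 - 84 = -18024$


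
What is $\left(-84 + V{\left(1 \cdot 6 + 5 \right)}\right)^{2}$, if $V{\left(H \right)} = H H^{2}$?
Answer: $1555009$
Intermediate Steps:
$V{\left(H \right)} = H^{3}$
$\left(-84 + V{\left(1 \cdot 6 + 5 \right)}\right)^{2} = \left(-84 + \left(1 \cdot 6 + 5\right)^{3}\right)^{2} = \left(-84 + \left(6 + 5\right)^{3}\right)^{2} = \left(-84 + 11^{3}\right)^{2} = \left(-84 + 1331\right)^{2} = 1247^{2} = 1555009$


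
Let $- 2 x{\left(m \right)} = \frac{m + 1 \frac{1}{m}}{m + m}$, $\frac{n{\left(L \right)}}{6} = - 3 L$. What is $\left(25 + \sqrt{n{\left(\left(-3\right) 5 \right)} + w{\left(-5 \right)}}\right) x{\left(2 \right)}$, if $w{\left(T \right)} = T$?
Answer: $- \frac{125}{16} - \frac{5 \sqrt{265}}{16} \approx -12.9$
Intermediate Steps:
$n{\left(L \right)} = - 18 L$ ($n{\left(L \right)} = 6 \left(- 3 L\right) = - 18 L$)
$x{\left(m \right)} = - \frac{m + \frac{1}{m}}{4 m}$ ($x{\left(m \right)} = - \frac{\left(m + 1 \frac{1}{m}\right) \frac{1}{m + m}}{2} = - \frac{\left(m + \frac{1}{m}\right) \frac{1}{2 m}}{2} = - \frac{\frac{1}{2} \frac{1}{m} \left(m + \frac{1}{m}\right)}{2} = - \frac{m + \frac{1}{m}}{4 m}$)
$\left(25 + \sqrt{n{\left(\left(-3\right) 5 \right)} + w{\left(-5 \right)}}\right) x{\left(2 \right)} = \left(25 + \sqrt{- 18 \left(\left(-3\right) 5\right) - 5}\right) \frac{-1 - 2^{2}}{4 \cdot 4} = \left(25 + \sqrt{\left(-18\right) \left(-15\right) - 5}\right) \frac{1}{4} \cdot \frac{1}{4} \left(-1 - 4\right) = \left(25 + \sqrt{270 - 5}\right) \frac{1}{4} \cdot \frac{1}{4} \left(-1 - 4\right) = \left(25 + \sqrt{265}\right) \frac{1}{4} \cdot \frac{1}{4} \left(-5\right) = \left(25 + \sqrt{265}\right) \left(- \frac{5}{16}\right) = - \frac{125}{16} - \frac{5 \sqrt{265}}{16}$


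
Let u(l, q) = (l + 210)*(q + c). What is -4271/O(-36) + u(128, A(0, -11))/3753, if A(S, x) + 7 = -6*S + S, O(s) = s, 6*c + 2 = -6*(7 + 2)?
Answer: 5276773/45036 ≈ 117.17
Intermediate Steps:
c = -28/3 (c = -⅓ + (-6*(7 + 2))/6 = -⅓ + (-6*9)/6 = -⅓ + (⅙)*(-54) = -⅓ - 9 = -28/3 ≈ -9.3333)
A(S, x) = -7 - 5*S (A(S, x) = -7 + (-6*S + S) = -7 - 5*S)
u(l, q) = (210 + l)*(-28/3 + q) (u(l, q) = (l + 210)*(q - 28/3) = (210 + l)*(-28/3 + q))
-4271/O(-36) + u(128, A(0, -11))/3753 = -4271/(-36) + (-1960 + 210*(-7 - 5*0) - 28/3*128 + 128*(-7 - 5*0))/3753 = -4271*(-1/36) + (-1960 + 210*(-7 + 0) - 3584/3 + 128*(-7 + 0))*(1/3753) = 4271/36 + (-1960 + 210*(-7) - 3584/3 + 128*(-7))*(1/3753) = 4271/36 + (-1960 - 1470 - 3584/3 - 896)*(1/3753) = 4271/36 - 16562/3*1/3753 = 4271/36 - 16562/11259 = 5276773/45036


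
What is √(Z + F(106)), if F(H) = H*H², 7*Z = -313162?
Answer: 15*√249634/7 ≈ 1070.6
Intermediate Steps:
Z = -313162/7 (Z = (⅐)*(-313162) = -313162/7 ≈ -44737.)
F(H) = H³
√(Z + F(106)) = √(-313162/7 + 106³) = √(-313162/7 + 1191016) = √(8023950/7) = 15*√249634/7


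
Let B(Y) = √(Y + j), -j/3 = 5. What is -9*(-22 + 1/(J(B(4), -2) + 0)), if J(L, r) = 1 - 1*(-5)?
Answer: 393/2 ≈ 196.50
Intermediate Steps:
j = -15 (j = -3*5 = -15)
B(Y) = √(-15 + Y) (B(Y) = √(Y - 15) = √(-15 + Y))
J(L, r) = 6 (J(L, r) = 1 + 5 = 6)
-9*(-22 + 1/(J(B(4), -2) + 0)) = -9*(-22 + 1/(6 + 0)) = -9*(-22 + 1/6) = -9*(-22 + ⅙) = -9*(-131/6) = 393/2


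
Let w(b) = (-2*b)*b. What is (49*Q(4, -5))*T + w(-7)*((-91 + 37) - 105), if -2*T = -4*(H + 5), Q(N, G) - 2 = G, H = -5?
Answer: 15582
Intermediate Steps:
Q(N, G) = 2 + G
T = 0 (T = -(-2)*(-5 + 5) = -(-2)*0 = -½*0 = 0)
w(b) = -2*b²
(49*Q(4, -5))*T + w(-7)*((-91 + 37) - 105) = (49*(2 - 5))*0 + (-2*(-7)²)*((-91 + 37) - 105) = (49*(-3))*0 + (-2*49)*(-54 - 105) = -147*0 - 98*(-159) = 0 + 15582 = 15582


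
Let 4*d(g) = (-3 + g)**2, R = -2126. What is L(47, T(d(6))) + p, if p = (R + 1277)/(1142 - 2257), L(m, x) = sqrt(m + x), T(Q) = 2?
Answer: 8654/1115 ≈ 7.7614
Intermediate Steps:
d(g) = (-3 + g)**2/4
p = 849/1115 (p = (-2126 + 1277)/(1142 - 2257) = -849/(-1115) = -849*(-1/1115) = 849/1115 ≈ 0.76143)
L(47, T(d(6))) + p = sqrt(47 + 2) + 849/1115 = sqrt(49) + 849/1115 = 7 + 849/1115 = 8654/1115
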